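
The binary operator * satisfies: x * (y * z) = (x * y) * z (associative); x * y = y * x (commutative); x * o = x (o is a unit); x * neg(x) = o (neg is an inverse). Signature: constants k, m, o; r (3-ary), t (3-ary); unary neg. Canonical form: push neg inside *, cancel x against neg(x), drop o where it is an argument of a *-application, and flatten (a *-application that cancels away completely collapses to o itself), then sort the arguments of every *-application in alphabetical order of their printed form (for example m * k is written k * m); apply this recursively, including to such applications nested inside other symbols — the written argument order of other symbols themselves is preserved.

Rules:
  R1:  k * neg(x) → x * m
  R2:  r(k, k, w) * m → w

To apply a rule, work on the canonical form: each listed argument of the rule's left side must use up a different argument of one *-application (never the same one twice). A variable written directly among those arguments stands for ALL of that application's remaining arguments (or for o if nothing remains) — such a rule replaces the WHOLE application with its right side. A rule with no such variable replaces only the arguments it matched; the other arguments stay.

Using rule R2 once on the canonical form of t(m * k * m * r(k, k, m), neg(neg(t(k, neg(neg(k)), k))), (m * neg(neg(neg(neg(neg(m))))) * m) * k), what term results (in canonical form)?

Answer: t(k * m * m, t(k, k, k), k * m)

Derivation:
Canonical form:  t(k * m * m * r(k, k, m), t(k, k, k), k * m)
Apply R2:  consuming m, r(k, k, m);  w := m
Result:  t(k * m * m, t(k, k, k), k * m)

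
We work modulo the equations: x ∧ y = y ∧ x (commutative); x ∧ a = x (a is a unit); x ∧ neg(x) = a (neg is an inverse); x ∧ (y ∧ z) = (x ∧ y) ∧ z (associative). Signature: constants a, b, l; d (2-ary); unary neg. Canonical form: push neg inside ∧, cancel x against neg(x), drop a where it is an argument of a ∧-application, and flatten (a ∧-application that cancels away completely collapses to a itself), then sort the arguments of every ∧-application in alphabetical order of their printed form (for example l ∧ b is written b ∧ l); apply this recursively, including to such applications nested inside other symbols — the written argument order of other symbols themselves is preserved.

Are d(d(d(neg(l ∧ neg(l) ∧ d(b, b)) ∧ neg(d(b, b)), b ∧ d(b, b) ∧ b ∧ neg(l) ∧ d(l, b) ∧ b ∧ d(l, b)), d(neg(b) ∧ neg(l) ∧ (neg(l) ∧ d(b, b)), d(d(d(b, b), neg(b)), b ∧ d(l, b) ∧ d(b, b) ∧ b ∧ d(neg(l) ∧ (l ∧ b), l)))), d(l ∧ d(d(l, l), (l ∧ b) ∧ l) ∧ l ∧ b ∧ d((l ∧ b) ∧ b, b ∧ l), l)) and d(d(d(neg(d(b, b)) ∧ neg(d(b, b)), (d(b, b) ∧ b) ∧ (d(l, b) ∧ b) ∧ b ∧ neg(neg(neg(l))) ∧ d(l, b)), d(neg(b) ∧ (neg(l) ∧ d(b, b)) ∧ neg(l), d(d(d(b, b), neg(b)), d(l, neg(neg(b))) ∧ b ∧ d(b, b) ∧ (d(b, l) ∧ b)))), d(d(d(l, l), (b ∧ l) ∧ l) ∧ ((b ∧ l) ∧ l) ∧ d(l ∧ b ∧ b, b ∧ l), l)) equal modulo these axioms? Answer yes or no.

Left:  d(d(d(neg(l ∧ neg(l) ∧ d(b, b)) ∧ neg(d(b, b)), b ∧ d(b, b) ∧ b ∧ neg(l) ∧ d(l, b) ∧ b ∧ d(l, b)), d(neg(b) ∧ neg(l) ∧ (neg(l) ∧ d(b, b)), d(d(d(b, b), neg(b)), b ∧ d(l, b) ∧ d(b, b) ∧ b ∧ d(neg(l) ∧ (l ∧ b), l)))), d(l ∧ d(d(l, l), (l ∧ b) ∧ l) ∧ l ∧ b ∧ d((l ∧ b) ∧ b, b ∧ l), l))
  Descend into:  l ∧ d(d(l, l), (l ∧ b) ∧ l) ∧ l ∧ b ∧ d((l ∧ b) ∧ b, b ∧ l)
  Collect:  l ∧ l ∧ d(d(l, l), b ∧ l ∧ l) ∧ b ∧ d(b ∧ b ∧ l, b ∧ l)
  Order the arguments:  b ∧ d(b ∧ b ∧ l, b ∧ l) ∧ d(d(l, l), b ∧ l ∧ l) ∧ l ∧ l
  Put back:  d(d(d(neg(d(b, b)) ∧ neg(d(b, b)), b ∧ b ∧ b ∧ d(b, b) ∧ d(l, b) ∧ d(l, b) ∧ neg(l)), d(d(b, b) ∧ neg(b) ∧ neg(l) ∧ neg(l), d(d(d(b, b), neg(b)), b ∧ b ∧ d(b, b) ∧ d(b, l) ∧ d(l, b)))), d(b ∧ d(b ∧ b ∧ l, b ∧ l) ∧ d(d(l, l), b ∧ l ∧ l) ∧ l ∧ l, l))
Right:  d(d(d(neg(d(b, b)) ∧ neg(d(b, b)), (d(b, b) ∧ b) ∧ (d(l, b) ∧ b) ∧ b ∧ neg(neg(neg(l))) ∧ d(l, b)), d(neg(b) ∧ (neg(l) ∧ d(b, b)) ∧ neg(l), d(d(d(b, b), neg(b)), d(l, neg(neg(b))) ∧ b ∧ d(b, b) ∧ (d(b, l) ∧ b)))), d(d(d(l, l), (b ∧ l) ∧ l) ∧ ((b ∧ l) ∧ l) ∧ d(l ∧ b ∧ b, b ∧ l), l))
  Descend into:  d(d(l, l), (b ∧ l) ∧ l) ∧ ((b ∧ l) ∧ l) ∧ d(l ∧ b ∧ b, b ∧ l)
  Combine occurrences:  d(d(l, l), b ∧ l ∧ l) ∧ b ∧ l ∧ l ∧ d(b ∧ b ∧ l, b ∧ l)
  Order the arguments:  b ∧ d(b ∧ b ∧ l, b ∧ l) ∧ d(d(l, l), b ∧ l ∧ l) ∧ l ∧ l
  Put back:  d(d(d(neg(d(b, b)) ∧ neg(d(b, b)), b ∧ b ∧ b ∧ d(b, b) ∧ d(l, b) ∧ d(l, b) ∧ neg(l)), d(d(b, b) ∧ neg(b) ∧ neg(l) ∧ neg(l), d(d(d(b, b), neg(b)), b ∧ b ∧ d(b, b) ∧ d(b, l) ∧ d(l, b)))), d(b ∧ d(b ∧ b ∧ l, b ∧ l) ∧ d(d(l, l), b ∧ l ∧ l) ∧ l ∧ l, l))

Answer: yes — both canonical forms are d(d(d(neg(d(b, b)) ∧ neg(d(b, b)), b ∧ b ∧ b ∧ d(b, b) ∧ d(l, b) ∧ d(l, b) ∧ neg(l)), d(d(b, b) ∧ neg(b) ∧ neg(l) ∧ neg(l), d(d(d(b, b), neg(b)), b ∧ b ∧ d(b, b) ∧ d(b, l) ∧ d(l, b)))), d(b ∧ d(b ∧ b ∧ l, b ∧ l) ∧ d(d(l, l), b ∧ l ∧ l) ∧ l ∧ l, l))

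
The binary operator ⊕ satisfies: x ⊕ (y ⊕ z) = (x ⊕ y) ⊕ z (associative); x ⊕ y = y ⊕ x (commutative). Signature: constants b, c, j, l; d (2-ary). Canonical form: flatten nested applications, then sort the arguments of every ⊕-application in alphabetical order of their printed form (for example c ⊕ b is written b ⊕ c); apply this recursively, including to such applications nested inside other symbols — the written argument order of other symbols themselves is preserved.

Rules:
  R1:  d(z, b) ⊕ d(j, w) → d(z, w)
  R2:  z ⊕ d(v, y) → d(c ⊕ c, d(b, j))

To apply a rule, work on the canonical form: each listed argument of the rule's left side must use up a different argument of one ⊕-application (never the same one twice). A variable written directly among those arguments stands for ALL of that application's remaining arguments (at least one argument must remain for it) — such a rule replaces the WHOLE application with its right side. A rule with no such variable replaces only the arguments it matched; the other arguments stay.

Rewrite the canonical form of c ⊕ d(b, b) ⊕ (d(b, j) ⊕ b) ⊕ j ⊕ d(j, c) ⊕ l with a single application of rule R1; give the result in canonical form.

Answer: b ⊕ c ⊕ d(b, c) ⊕ d(b, j) ⊕ j ⊕ l

Derivation:
Canonical form:  b ⊕ c ⊕ d(b, b) ⊕ d(b, j) ⊕ d(j, c) ⊕ j ⊕ l
Apply R1:  consuming d(b, b), d(j, c);  w := c, z := b
Result:  b ⊕ c ⊕ d(b, c) ⊕ d(b, j) ⊕ j ⊕ l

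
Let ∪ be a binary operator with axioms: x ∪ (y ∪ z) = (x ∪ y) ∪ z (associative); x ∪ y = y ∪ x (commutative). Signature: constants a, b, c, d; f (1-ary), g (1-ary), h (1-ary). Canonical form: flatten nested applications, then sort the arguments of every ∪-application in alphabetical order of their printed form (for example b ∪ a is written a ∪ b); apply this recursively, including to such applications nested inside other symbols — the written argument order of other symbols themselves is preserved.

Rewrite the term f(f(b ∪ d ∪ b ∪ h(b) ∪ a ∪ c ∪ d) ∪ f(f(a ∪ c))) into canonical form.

Answer: f(f(a ∪ b ∪ b ∪ c ∪ d ∪ d ∪ h(b)) ∪ f(f(a ∪ c)))

Derivation:
Descend into:  f(b ∪ d ∪ b ∪ h(b) ∪ a ∪ c ∪ d) ∪ f(f(a ∪ c))
Simplify inside:  f(b ∪ d ∪ b ∪ h(b) ∪ a ∪ c ∪ d)  →  f(a ∪ b ∪ b ∪ c ∪ d ∪ d ∪ h(b))
Sort:  f(a ∪ b ∪ b ∪ c ∪ d ∪ d ∪ h(b)) ∪ f(f(a ∪ c))
Reassemble:  f(f(a ∪ b ∪ b ∪ c ∪ d ∪ d ∪ h(b)) ∪ f(f(a ∪ c)))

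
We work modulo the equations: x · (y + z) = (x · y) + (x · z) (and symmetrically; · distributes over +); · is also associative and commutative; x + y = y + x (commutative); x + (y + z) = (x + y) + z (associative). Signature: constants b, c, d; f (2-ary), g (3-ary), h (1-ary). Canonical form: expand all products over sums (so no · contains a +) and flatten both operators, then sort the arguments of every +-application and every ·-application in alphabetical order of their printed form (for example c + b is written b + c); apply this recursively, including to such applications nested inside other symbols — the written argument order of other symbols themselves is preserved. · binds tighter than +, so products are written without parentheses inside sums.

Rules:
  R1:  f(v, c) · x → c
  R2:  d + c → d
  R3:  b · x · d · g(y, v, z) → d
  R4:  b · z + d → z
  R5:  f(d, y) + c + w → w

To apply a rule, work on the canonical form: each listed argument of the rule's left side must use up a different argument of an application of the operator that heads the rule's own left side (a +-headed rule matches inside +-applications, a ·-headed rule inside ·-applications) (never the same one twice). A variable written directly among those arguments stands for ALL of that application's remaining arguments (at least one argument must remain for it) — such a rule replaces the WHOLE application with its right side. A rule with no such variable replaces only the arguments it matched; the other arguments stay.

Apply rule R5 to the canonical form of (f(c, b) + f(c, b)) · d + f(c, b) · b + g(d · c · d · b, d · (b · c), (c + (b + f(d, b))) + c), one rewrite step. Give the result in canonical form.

Answer: b · f(c, b) + d · f(c, b) + d · f(c, b) + g(b · c · d · d, b · c · d, b + c)

Derivation:
Canonical form:  b · f(c, b) + d · f(c, b) + d · f(c, b) + g(b · c · d · d, b · c · d, b + c + c + f(d, b))
Apply R5:  consuming c, f(d, b);  w := b + c, y := b
The variable takes the whole remainder — replace the entire application.
New term:  b · f(c, b) + d · f(c, b) + d · f(c, b) + g(b · c · d · d, b · c · d, b + c)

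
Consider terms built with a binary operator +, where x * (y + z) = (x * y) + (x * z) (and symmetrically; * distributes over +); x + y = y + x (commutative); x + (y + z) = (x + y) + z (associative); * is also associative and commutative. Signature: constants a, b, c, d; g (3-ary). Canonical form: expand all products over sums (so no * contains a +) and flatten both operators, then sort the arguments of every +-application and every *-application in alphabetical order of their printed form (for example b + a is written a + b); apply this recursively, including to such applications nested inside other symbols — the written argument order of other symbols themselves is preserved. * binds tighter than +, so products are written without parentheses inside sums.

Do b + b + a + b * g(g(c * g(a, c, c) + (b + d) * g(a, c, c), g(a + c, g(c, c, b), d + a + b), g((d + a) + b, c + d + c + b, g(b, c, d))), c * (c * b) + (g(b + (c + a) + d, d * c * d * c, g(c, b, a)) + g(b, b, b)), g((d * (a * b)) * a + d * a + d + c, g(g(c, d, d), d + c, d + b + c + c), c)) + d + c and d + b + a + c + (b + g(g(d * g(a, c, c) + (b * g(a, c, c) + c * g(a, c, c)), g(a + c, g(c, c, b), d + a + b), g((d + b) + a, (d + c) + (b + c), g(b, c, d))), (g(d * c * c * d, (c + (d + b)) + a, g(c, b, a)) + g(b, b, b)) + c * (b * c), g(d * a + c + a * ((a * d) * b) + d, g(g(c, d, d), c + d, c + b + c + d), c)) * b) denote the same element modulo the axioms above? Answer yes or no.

Answer: no — a + b + b + b * g(g(b * g(a, c, c) + c * g(a, c, c) + d * g(a, c, c), g(a + c, g(c, c, b), a + b + d), g(a + b + d, b + c + c + d, g(b, c, d))), b * c * c + g(a + b + c + d, c * c * d * d, g(c, b, a)) + g(b, b, b), g(a * a * b * d + a * d + c + d, g(g(c, d, d), c + d, b + c + c + d), c)) + c + d vs a + b + b + b * g(g(b * g(a, c, c) + c * g(a, c, c) + d * g(a, c, c), g(a + c, g(c, c, b), a + b + d), g(a + b + d, b + c + c + d, g(b, c, d))), b * c * c + g(b, b, b) + g(c * c * d * d, a + b + c + d, g(c, b, a)), g(a * a * b * d + a * d + c + d, g(g(c, d, d), c + d, b + c + c + d), c)) + c + d

Derivation:
Left:  b + b + a + b * g(g(c * g(a, c, c) + (b + d) * g(a, c, c), g(a + c, g(c, c, b), d + a + b), g((d + a) + b, c + d + c + b, g(b, c, d))), c * (c * b) + (g(b + (c + a) + d, d * c * d * c, g(c, b, a)) + g(b, b, b)), g((d * (a * b)) * a + d * a + d + c, g(g(c, d, d), d + c, d + b + c + c), c)) + d + c
  Expand:  b + b + a + b * g(g(b * g(a, c, c) + c * g(a, c, c) + d * g(a, c, c), g(a + c, g(c, c, b), a + b + d), g(a + b + d, b + c + c + d, g(b, c, d))), b * c * c + g(a + b + c + d, c * c * d * d, g(c, b, a)) + g(b, b, b), g(a * a * b * d + a * d + c + d, g(g(c, d, d), c + d, b + c + c + d), c)) + d + c
  Sort arguments:  a + b + b + b * g(g(b * g(a, c, c) + c * g(a, c, c) + d * g(a, c, c), g(a + c, g(c, c, b), a + b + d), g(a + b + d, b + c + c + d, g(b, c, d))), b * c * c + g(a + b + c + d, c * c * d * d, g(c, b, a)) + g(b, b, b), g(a * a * b * d + a * d + c + d, g(g(c, d, d), c + d, b + c + c + d), c)) + c + d
Right:  d + b + a + c + (b + g(g(d * g(a, c, c) + (b * g(a, c, c) + c * g(a, c, c)), g(a + c, g(c, c, b), d + a + b), g((d + b) + a, (d + c) + (b + c), g(b, c, d))), (g(d * c * c * d, (c + (d + b)) + a, g(c, b, a)) + g(b, b, b)) + c * (b * c), g(d * a + c + a * ((a * d) * b) + d, g(g(c, d, d), c + d, c + b + c + d), c)) * b)
  Merge nested applications:  d + b + a + c + b + b * g(g(b * g(a, c, c) + c * g(a, c, c) + d * g(a, c, c), g(a + c, g(c, c, b), a + b + d), g(a + b + d, b + c + c + d, g(b, c, d))), b * c * c + g(b, b, b) + g(c * c * d * d, a + b + c + d, g(c, b, a)), g(a * a * b * d + a * d + c + d, g(g(c, d, d), c + d, b + c + c + d), c))
  Order the arguments:  a + b + b + b * g(g(b * g(a, c, c) + c * g(a, c, c) + d * g(a, c, c), g(a + c, g(c, c, b), a + b + d), g(a + b + d, b + c + c + d, g(b, c, d))), b * c * c + g(b, b, b) + g(c * c * d * d, a + b + c + d, g(c, b, a)), g(a * a * b * d + a * d + c + d, g(g(c, d, d), c + d, b + c + c + d), c)) + c + d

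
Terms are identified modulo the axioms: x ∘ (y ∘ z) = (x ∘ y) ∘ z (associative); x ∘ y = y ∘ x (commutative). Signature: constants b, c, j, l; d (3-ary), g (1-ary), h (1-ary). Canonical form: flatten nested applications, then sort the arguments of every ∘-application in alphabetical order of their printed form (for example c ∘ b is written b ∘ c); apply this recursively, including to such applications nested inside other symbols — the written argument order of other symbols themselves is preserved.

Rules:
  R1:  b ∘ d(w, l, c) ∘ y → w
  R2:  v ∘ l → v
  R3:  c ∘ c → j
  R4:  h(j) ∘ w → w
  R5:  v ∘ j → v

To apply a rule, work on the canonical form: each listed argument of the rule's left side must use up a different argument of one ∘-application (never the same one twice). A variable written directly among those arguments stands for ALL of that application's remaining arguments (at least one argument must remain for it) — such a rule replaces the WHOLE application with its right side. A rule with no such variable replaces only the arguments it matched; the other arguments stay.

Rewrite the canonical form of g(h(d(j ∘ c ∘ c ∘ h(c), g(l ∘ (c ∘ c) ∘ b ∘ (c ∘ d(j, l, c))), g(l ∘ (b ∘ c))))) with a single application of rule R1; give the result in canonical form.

Canonical form:  g(h(d(c ∘ c ∘ h(c) ∘ j, g(b ∘ c ∘ c ∘ c ∘ d(j, l, c) ∘ l), g(b ∘ c ∘ l))))
R1 matches:  uses b, d(j, l, c);  w := j, y := c ∘ c ∘ c ∘ l
The variable takes the whole remainder — replace the entire application.
Giving:  g(h(d(c ∘ c ∘ h(c) ∘ j, g(j), g(b ∘ c ∘ l))))

Answer: g(h(d(c ∘ c ∘ h(c) ∘ j, g(j), g(b ∘ c ∘ l))))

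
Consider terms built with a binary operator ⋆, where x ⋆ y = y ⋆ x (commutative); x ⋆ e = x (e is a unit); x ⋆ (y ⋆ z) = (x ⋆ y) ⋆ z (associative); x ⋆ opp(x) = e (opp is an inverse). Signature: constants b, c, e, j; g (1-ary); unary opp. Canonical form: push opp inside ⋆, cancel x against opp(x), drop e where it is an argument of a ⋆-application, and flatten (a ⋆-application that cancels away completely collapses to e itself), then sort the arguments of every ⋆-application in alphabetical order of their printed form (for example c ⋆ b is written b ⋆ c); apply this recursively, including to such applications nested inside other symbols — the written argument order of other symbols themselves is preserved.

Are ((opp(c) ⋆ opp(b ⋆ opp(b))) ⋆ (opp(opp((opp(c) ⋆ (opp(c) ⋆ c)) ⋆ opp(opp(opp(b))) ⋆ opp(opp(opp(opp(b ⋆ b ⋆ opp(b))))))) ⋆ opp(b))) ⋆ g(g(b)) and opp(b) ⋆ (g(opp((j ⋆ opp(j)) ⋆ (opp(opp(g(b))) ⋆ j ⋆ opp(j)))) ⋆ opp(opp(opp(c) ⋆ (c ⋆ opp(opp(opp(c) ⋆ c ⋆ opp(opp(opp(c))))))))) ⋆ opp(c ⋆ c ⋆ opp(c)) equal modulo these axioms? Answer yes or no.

Left:  ((opp(c) ⋆ opp(b ⋆ opp(b))) ⋆ (opp(opp((opp(c) ⋆ (opp(c) ⋆ c)) ⋆ opp(opp(opp(b))) ⋆ opp(opp(opp(opp(b ⋆ b ⋆ opp(b))))))) ⋆ opp(b))) ⋆ g(g(b))
  Push opp inside:  distribute opp over ⋆ and collapse double opp
  Combine occurrences:  opp(c) ⋆ opp(c) ⋆ opp(b) ⋆ g(g(b))
  Sort:  g(g(b)) ⋆ opp(b) ⋆ opp(c) ⋆ opp(c)
Right:  opp(b) ⋆ (g(opp((j ⋆ opp(j)) ⋆ (opp(opp(g(b))) ⋆ j ⋆ opp(j)))) ⋆ opp(opp(opp(c) ⋆ (c ⋆ opp(opp(opp(c) ⋆ c ⋆ opp(opp(opp(c))))))))) ⋆ opp(c ⋆ c ⋆ opp(c))
  Push opp inside:  distribute opp over ⋆ and collapse double opp
  Collect:  opp(b) ⋆ g(opp(g(b))) ⋆ opp(c) ⋆ opp(c)
  Order the arguments:  g(opp(g(b))) ⋆ opp(b) ⋆ opp(c) ⋆ opp(c)

Answer: no — g(g(b)) ⋆ opp(b) ⋆ opp(c) ⋆ opp(c) vs g(opp(g(b))) ⋆ opp(b) ⋆ opp(c) ⋆ opp(c)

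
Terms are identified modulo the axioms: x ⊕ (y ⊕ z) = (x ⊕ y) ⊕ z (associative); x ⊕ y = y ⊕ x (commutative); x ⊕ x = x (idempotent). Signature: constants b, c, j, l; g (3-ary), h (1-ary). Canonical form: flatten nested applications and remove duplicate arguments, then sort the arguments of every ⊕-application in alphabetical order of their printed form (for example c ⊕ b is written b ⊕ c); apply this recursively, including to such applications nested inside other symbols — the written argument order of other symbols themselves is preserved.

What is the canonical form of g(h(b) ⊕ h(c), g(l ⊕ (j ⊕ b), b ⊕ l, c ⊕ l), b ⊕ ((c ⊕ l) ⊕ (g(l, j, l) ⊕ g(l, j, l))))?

Answer: g(h(b) ⊕ h(c), g(b ⊕ j ⊕ l, b ⊕ l, c ⊕ l), b ⊕ c ⊕ g(l, j, l) ⊕ l)

Derivation:
Work inside:  b ⊕ ((c ⊕ l) ⊕ (g(l, j, l) ⊕ g(l, j, l)))
Merge nested applications:  b ⊕ c ⊕ l ⊕ g(l, j, l) ⊕ g(l, j, l)
Deduplicate:  drop duplicate g(l, j, l)
Sort:  b ⊕ c ⊕ g(l, j, l) ⊕ l
Rebuild:  g(h(b) ⊕ h(c), g(b ⊕ j ⊕ l, b ⊕ l, c ⊕ l), b ⊕ c ⊕ g(l, j, l) ⊕ l)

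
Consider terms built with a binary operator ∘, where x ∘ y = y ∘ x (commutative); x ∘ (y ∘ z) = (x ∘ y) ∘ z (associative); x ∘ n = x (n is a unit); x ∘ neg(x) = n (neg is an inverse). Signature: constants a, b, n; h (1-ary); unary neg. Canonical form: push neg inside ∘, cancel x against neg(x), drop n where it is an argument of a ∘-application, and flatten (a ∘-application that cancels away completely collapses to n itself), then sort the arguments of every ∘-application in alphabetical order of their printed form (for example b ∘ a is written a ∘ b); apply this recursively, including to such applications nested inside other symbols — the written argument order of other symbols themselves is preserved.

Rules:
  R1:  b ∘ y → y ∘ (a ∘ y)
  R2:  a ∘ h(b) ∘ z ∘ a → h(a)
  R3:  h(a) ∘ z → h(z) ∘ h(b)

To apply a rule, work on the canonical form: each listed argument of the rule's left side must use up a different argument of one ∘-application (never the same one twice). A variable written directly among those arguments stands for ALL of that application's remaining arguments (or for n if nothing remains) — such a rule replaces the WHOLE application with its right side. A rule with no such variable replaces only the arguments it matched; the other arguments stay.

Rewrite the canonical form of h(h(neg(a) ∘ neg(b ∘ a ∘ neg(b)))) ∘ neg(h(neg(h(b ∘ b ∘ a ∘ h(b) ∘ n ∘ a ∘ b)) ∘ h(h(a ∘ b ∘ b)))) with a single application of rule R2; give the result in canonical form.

Canonical form:  h(h(neg(a) ∘ neg(a))) ∘ neg(h(h(h(a ∘ b ∘ b)) ∘ neg(h(a ∘ a ∘ b ∘ b ∘ b ∘ h(b)))))
Apply R2:  consuming a, a, h(b);  z := b ∘ b ∘ b
The extension variable absorbs all remaining arguments, so the whole application is rewritten.
New term:  h(h(neg(a) ∘ neg(a))) ∘ neg(h(h(h(a ∘ b ∘ b)) ∘ neg(h(h(a)))))

Answer: h(h(neg(a) ∘ neg(a))) ∘ neg(h(h(h(a ∘ b ∘ b)) ∘ neg(h(h(a)))))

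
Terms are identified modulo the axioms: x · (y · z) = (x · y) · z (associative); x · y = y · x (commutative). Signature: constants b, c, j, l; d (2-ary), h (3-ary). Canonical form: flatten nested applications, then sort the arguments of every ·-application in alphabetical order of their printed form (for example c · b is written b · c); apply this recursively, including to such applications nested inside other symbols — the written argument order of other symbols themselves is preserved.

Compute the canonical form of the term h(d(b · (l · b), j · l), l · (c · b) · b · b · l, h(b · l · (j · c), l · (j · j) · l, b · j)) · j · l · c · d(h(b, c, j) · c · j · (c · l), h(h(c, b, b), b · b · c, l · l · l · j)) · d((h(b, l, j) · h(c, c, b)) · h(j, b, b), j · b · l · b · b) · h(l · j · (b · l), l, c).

Inside:  h(d(b · (l · b), j · l), l · (c · b) · b · b · l, h(b · l · (j · c), l · (j · j) · l, b · j))  →  h(d(b · b · l, j · l), b · b · b · c · l · l, h(b · c · j · l, j · j · l · l, b · j))
Canonicalize subterm:  d(h(b, c, j) · c · j · (c · l), h(h(c, b, b), b · b · c, l · l · l · j))  →  d(c · c · h(b, c, j) · j · l, h(h(c, b, b), b · b · c, j · l · l · l))
Simplify inside:  d((h(b, l, j) · h(c, c, b)) · h(j, b, b), j · b · l · b · b)  →  d(h(b, l, j) · h(c, c, b) · h(j, b, b), b · b · b · j · l)
Sort:  c · d(c · c · h(b, c, j) · j · l, h(h(c, b, b), b · b · c, j · l · l · l)) · d(h(b, l, j) · h(c, c, b) · h(j, b, b), b · b · b · j · l) · h(b · j · l · l, l, c) · h(d(b · b · l, j · l), b · b · b · c · l · l, h(b · c · j · l, j · j · l · l, b · j)) · j · l

Answer: c · d(c · c · h(b, c, j) · j · l, h(h(c, b, b), b · b · c, j · l · l · l)) · d(h(b, l, j) · h(c, c, b) · h(j, b, b), b · b · b · j · l) · h(b · j · l · l, l, c) · h(d(b · b · l, j · l), b · b · b · c · l · l, h(b · c · j · l, j · j · l · l, b · j)) · j · l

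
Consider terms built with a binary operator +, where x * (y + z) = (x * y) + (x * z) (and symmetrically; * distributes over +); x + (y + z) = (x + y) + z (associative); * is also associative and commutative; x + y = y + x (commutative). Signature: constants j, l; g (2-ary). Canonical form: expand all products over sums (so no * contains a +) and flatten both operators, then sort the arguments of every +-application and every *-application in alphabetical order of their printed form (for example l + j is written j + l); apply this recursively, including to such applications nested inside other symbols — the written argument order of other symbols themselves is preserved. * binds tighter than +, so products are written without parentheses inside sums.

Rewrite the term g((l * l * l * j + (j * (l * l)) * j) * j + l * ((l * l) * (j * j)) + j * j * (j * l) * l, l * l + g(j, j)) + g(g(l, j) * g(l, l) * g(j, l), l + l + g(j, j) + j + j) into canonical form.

Answer: g(g(j, l) * g(l, j) * g(l, l), g(j, j) + j + j + l + l) + g(j * j * j * l * l + j * j * j * l * l + j * j * l * l * l + j * j * l * l * l, g(j, j) + l * l)

Derivation:
Expand products over sums:  g(j * j * j * l * l + j * j * j * l * l + j * j * l * l * l + j * j * l * l * l, g(j, j) + l * l) + g(g(j, l) * g(l, j) * g(l, l), g(j, j) + j + j + l + l)
Order the arguments:  g(g(j, l) * g(l, j) * g(l, l), g(j, j) + j + j + l + l) + g(j * j * j * l * l + j * j * j * l * l + j * j * l * l * l + j * j * l * l * l, g(j, j) + l * l)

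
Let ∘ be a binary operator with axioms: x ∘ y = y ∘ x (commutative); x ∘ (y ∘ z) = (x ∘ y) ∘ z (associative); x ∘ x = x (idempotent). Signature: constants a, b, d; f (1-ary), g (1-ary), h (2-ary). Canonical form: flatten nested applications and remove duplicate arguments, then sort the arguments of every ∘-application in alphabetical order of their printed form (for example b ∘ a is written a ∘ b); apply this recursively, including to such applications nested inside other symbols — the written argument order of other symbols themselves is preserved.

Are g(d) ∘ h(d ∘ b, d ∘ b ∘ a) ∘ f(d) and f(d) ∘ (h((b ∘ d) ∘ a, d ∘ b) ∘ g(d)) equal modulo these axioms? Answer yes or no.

Answer: no — f(d) ∘ g(d) ∘ h(b ∘ d, a ∘ b ∘ d) vs f(d) ∘ g(d) ∘ h(a ∘ b ∘ d, b ∘ d)

Derivation:
Left:  g(d) ∘ h(d ∘ b, d ∘ b ∘ a) ∘ f(d)
  Inside:  h(d ∘ b, d ∘ b ∘ a)  →  h(b ∘ d, a ∘ b ∘ d)
  Sort arguments:  f(d) ∘ g(d) ∘ h(b ∘ d, a ∘ b ∘ d)
Right:  f(d) ∘ (h((b ∘ d) ∘ a, d ∘ b) ∘ g(d))
  Un-nest:  f(d) ∘ h((b ∘ d) ∘ a, d ∘ b) ∘ g(d)
  Inside:  h((b ∘ d) ∘ a, d ∘ b)  →  h(a ∘ b ∘ d, b ∘ d)
  Sort arguments:  f(d) ∘ g(d) ∘ h(a ∘ b ∘ d, b ∘ d)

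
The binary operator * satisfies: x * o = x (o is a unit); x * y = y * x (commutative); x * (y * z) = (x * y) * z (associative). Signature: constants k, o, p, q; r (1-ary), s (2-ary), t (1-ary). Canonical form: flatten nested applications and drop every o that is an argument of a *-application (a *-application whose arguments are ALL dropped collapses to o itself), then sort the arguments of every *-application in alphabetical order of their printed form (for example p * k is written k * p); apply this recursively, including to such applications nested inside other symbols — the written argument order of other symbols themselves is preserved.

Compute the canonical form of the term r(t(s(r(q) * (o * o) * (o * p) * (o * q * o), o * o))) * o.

Simplify inside:  r(t(s(r(q) * (o * o) * (o * p) * (o * q * o), o * o)))  →  r(t(s(p * q * r(q), o)))
Drop the unit:  drop o
Order the arguments:  r(t(s(p * q * r(q), o)))

Answer: r(t(s(p * q * r(q), o)))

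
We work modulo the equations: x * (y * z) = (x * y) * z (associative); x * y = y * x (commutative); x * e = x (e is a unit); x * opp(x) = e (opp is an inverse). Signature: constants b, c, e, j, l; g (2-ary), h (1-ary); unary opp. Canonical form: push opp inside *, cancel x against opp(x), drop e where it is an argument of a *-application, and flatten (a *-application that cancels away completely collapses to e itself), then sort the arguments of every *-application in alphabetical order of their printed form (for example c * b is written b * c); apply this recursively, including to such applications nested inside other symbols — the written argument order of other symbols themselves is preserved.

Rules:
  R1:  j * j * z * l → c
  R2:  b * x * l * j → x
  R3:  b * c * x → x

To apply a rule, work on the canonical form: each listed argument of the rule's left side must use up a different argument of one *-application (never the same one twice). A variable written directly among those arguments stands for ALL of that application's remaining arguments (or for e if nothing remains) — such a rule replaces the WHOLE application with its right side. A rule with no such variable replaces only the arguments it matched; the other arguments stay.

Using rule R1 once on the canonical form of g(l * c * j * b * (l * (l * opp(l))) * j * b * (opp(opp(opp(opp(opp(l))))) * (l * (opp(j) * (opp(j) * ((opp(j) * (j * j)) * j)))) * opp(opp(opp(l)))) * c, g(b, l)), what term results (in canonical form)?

Answer: g(c, g(b, l))

Derivation:
Canonical form:  g(b * b * c * c * j * j * l, g(b, l))
Match R1:  consume j, j, l;  z := b * b * c * c
The variable takes the whole remainder — replace the entire application.
New term:  g(c, g(b, l))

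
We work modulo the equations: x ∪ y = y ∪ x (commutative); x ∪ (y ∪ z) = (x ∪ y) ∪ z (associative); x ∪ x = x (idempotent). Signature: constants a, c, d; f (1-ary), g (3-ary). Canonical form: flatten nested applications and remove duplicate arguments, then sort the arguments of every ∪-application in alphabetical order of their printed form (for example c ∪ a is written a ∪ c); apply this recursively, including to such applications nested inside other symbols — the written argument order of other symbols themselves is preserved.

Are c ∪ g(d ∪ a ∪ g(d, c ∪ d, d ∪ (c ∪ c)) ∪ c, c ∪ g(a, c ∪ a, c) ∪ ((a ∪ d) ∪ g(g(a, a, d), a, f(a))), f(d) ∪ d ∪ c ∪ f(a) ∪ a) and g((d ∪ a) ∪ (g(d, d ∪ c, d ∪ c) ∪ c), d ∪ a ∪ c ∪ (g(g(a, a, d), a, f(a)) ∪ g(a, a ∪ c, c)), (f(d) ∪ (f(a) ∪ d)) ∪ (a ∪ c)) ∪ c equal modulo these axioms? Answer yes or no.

Left:  c ∪ g(d ∪ a ∪ g(d, c ∪ d, d ∪ (c ∪ c)) ∪ c, c ∪ g(a, c ∪ a, c) ∪ ((a ∪ d) ∪ g(g(a, a, d), a, f(a))), f(d) ∪ d ∪ c ∪ f(a) ∪ a)
  Canonicalize subterm:  g(d ∪ a ∪ g(d, c ∪ d, d ∪ (c ∪ c)) ∪ c, c ∪ g(a, c ∪ a, c) ∪ ((a ∪ d) ∪ g(g(a, a, d), a, f(a))), f(d) ∪ d ∪ c ∪ f(a) ∪ a)  →  g(a ∪ c ∪ d ∪ g(d, c ∪ d, c ∪ d), a ∪ c ∪ d ∪ g(a, a ∪ c, c) ∪ g(g(a, a, d), a, f(a)), a ∪ c ∪ d ∪ f(a) ∪ f(d))
  Sort arguments:  c ∪ g(a ∪ c ∪ d ∪ g(d, c ∪ d, c ∪ d), a ∪ c ∪ d ∪ g(a, a ∪ c, c) ∪ g(g(a, a, d), a, f(a)), a ∪ c ∪ d ∪ f(a) ∪ f(d))
Right:  g((d ∪ a) ∪ (g(d, d ∪ c, d ∪ c) ∪ c), d ∪ a ∪ c ∪ (g(g(a, a, d), a, f(a)) ∪ g(a, a ∪ c, c)), (f(d) ∪ (f(a) ∪ d)) ∪ (a ∪ c)) ∪ c
  Simplify inside:  g((d ∪ a) ∪ (g(d, d ∪ c, d ∪ c) ∪ c), d ∪ a ∪ c ∪ (g(g(a, a, d), a, f(a)) ∪ g(a, a ∪ c, c)), (f(d) ∪ (f(a) ∪ d)) ∪ (a ∪ c))  →  g(a ∪ c ∪ d ∪ g(d, c ∪ d, c ∪ d), a ∪ c ∪ d ∪ g(a, a ∪ c, c) ∪ g(g(a, a, d), a, f(a)), a ∪ c ∪ d ∪ f(a) ∪ f(d))
  Sort:  c ∪ g(a ∪ c ∪ d ∪ g(d, c ∪ d, c ∪ d), a ∪ c ∪ d ∪ g(a, a ∪ c, c) ∪ g(g(a, a, d), a, f(a)), a ∪ c ∪ d ∪ f(a) ∪ f(d))

Answer: yes — both canonical forms are c ∪ g(a ∪ c ∪ d ∪ g(d, c ∪ d, c ∪ d), a ∪ c ∪ d ∪ g(a, a ∪ c, c) ∪ g(g(a, a, d), a, f(a)), a ∪ c ∪ d ∪ f(a) ∪ f(d))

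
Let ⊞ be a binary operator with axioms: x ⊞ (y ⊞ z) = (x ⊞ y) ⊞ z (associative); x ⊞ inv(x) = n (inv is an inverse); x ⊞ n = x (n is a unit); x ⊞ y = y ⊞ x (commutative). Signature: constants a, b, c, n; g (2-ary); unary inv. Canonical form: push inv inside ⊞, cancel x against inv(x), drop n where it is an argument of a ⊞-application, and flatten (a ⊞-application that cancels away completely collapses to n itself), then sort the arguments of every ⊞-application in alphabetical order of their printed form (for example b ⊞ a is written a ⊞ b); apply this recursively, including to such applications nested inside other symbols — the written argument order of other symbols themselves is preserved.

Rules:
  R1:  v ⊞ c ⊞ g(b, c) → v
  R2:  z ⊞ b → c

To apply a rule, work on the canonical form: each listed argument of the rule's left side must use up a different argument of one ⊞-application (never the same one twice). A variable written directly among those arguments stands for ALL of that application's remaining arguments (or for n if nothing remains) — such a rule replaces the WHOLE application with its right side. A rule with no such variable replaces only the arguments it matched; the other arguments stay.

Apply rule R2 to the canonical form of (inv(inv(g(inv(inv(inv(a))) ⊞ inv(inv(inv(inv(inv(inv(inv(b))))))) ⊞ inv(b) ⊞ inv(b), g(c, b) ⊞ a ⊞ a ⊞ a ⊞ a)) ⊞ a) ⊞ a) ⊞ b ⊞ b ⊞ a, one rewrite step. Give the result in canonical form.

Canonical form:  a ⊞ b ⊞ b ⊞ g(inv(a) ⊞ inv(b) ⊞ inv(b) ⊞ inv(b), a ⊞ a ⊞ a ⊞ a ⊞ g(c, b))
Apply R2:  consuming b;  z := a ⊞ b ⊞ g(inv(a) ⊞ inv(b) ⊞ inv(b) ⊞ inv(b), a ⊞ a ⊞ a ⊞ a ⊞ g(c, b))
Every leftover argument binds to the variable; the entire application is replaced.
Giving:  c

Answer: c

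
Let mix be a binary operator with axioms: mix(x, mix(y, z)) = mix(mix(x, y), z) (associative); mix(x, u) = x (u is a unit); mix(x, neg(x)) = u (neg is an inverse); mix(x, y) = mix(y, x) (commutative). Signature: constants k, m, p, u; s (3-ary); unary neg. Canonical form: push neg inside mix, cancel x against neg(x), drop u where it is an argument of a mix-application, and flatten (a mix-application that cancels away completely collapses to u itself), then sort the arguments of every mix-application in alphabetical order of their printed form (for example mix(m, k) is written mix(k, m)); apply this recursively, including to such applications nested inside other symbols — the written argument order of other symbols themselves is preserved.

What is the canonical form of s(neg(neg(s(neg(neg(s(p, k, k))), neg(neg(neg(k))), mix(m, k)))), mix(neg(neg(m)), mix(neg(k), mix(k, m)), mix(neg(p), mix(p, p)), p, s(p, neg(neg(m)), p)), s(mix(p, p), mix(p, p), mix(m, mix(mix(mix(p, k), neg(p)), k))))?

Work inside:  mix(neg(neg(m)), mix(neg(k), mix(k, m)), mix(neg(p), mix(p, p)), p, s(p, neg(neg(m)), p))
Push neg inside:  distribute neg over mix and collapse double neg
Inverses cancel:  k cancels
Collect:  mix(m, m, p, p, s(p, m, p))
Reassemble:  s(s(s(p, k, k), neg(k), mix(k, m)), mix(m, m, p, p, s(p, m, p)), s(mix(p, p), mix(p, p), mix(k, k, m)))

Answer: s(s(s(p, k, k), neg(k), mix(k, m)), mix(m, m, p, p, s(p, m, p)), s(mix(p, p), mix(p, p), mix(k, k, m)))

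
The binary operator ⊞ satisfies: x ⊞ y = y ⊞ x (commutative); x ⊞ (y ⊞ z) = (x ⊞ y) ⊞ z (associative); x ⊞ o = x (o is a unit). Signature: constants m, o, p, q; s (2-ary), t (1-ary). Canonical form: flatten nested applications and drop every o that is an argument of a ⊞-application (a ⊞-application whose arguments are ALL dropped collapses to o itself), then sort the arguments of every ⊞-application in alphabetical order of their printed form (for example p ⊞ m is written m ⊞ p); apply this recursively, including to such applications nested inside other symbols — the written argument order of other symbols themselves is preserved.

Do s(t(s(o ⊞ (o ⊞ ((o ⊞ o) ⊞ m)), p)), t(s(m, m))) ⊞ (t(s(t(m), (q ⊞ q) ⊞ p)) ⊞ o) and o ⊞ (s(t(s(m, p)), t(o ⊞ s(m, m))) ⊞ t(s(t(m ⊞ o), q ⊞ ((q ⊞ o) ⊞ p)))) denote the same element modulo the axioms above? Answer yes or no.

Left:  s(t(s(o ⊞ (o ⊞ ((o ⊞ o) ⊞ m)), p)), t(s(m, m))) ⊞ (t(s(t(m), (q ⊞ q) ⊞ p)) ⊞ o)
  Flatten:  s(t(s(o ⊞ (o ⊞ ((o ⊞ o) ⊞ m)), p)), t(s(m, m))) ⊞ t(s(t(m), (q ⊞ q) ⊞ p)) ⊞ o
  Inside:  s(t(s(o ⊞ (o ⊞ ((o ⊞ o) ⊞ m)), p)), t(s(m, m)))  →  s(t(s(m, p)), t(s(m, m)))
  Inside:  t(s(t(m), (q ⊞ q) ⊞ p))  →  t(s(t(m), p ⊞ q ⊞ q))
  Drop the unit:  drop o
  Order the arguments:  s(t(s(m, p)), t(s(m, m))) ⊞ t(s(t(m), p ⊞ q ⊞ q))
Right:  o ⊞ (s(t(s(m, p)), t(o ⊞ s(m, m))) ⊞ t(s(t(m ⊞ o), q ⊞ ((q ⊞ o) ⊞ p))))
  Merge nested applications:  o ⊞ s(t(s(m, p)), t(o ⊞ s(m, m))) ⊞ t(s(t(m ⊞ o), q ⊞ ((q ⊞ o) ⊞ p)))
  Inside:  s(t(s(m, p)), t(o ⊞ s(m, m)))  →  s(t(s(m, p)), t(s(m, m)))
  Simplify inside:  t(s(t(m ⊞ o), q ⊞ ((q ⊞ o) ⊞ p)))  →  t(s(t(m), p ⊞ q ⊞ q))
  Drop the unit:  drop o
  Order the arguments:  s(t(s(m, p)), t(s(m, m))) ⊞ t(s(t(m), p ⊞ q ⊞ q))

Answer: yes — both canonical forms are s(t(s(m, p)), t(s(m, m))) ⊞ t(s(t(m), p ⊞ q ⊞ q))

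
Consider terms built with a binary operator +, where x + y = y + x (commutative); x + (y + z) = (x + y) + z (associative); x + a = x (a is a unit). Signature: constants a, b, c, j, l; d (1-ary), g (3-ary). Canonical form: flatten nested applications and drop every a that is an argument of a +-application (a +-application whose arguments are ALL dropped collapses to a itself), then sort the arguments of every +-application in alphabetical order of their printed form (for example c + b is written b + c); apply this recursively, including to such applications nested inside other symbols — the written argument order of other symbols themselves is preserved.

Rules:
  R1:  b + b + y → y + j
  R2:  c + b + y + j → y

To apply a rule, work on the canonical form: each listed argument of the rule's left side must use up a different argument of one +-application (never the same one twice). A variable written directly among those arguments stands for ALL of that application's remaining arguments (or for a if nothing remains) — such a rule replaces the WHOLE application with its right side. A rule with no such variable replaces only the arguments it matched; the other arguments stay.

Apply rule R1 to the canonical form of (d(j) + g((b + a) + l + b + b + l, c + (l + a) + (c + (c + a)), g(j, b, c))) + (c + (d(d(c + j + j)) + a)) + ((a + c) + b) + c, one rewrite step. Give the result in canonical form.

Answer: b + c + c + c + d(d(c + j + j)) + d(j) + g(b + j + l + l, c + c + c + l, g(j, b, c))

Derivation:
Canonical form:  b + c + c + c + d(d(c + j + j)) + d(j) + g(b + b + b + l + l, c + c + c + l, g(j, b, c))
R1 matches:  uses b, b;  y := b + l + l
The extension variable absorbs all remaining arguments, so the whole application is rewritten.
New term:  b + c + c + c + d(d(c + j + j)) + d(j) + g(b + j + l + l, c + c + c + l, g(j, b, c))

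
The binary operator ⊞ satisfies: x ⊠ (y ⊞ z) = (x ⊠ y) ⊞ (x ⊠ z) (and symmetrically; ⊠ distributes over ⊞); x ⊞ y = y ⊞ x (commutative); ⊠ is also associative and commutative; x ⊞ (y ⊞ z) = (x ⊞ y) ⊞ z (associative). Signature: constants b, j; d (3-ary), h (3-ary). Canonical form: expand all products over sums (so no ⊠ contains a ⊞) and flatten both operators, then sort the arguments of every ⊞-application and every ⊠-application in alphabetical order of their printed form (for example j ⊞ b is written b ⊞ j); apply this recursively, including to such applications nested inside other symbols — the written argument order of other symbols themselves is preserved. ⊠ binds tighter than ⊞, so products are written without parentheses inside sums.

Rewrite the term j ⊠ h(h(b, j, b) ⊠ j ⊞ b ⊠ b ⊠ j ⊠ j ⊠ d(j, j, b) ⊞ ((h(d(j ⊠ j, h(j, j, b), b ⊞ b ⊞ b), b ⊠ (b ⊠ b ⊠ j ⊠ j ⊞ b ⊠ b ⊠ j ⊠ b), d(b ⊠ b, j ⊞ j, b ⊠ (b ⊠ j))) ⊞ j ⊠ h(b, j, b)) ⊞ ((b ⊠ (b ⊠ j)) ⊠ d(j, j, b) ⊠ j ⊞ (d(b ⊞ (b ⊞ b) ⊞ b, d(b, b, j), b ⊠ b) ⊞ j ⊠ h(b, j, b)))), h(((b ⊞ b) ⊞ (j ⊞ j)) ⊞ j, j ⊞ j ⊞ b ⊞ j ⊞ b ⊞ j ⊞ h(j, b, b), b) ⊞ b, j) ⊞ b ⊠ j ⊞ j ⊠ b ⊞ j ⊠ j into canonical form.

Expand products over sums:  h(b ⊠ b ⊠ d(j, j, b) ⊠ j ⊠ j ⊞ b ⊠ b ⊠ d(j, j, b) ⊠ j ⊠ j ⊞ d(b ⊞ b ⊞ b ⊞ b, d(b, b, j), b ⊠ b) ⊞ h(b, j, b) ⊠ j ⊞ h(b, j, b) ⊠ j ⊞ h(b, j, b) ⊠ j ⊞ h(d(j ⊠ j, h(j, j, b), b ⊞ b ⊞ b), b ⊠ b ⊠ b ⊠ b ⊠ j ⊞ b ⊠ b ⊠ b ⊠ j ⊠ j, d(b ⊠ b, j ⊞ j, b ⊠ b ⊠ j)), b ⊞ h(b ⊞ b ⊞ j ⊞ j ⊞ j, b ⊞ b ⊞ h(j, b, b) ⊞ j ⊞ j ⊞ j ⊞ j, b), j) ⊠ j ⊞ b ⊠ j ⊞ b ⊠ j ⊞ j ⊠ j
Sort:  b ⊠ j ⊞ b ⊠ j ⊞ h(b ⊠ b ⊠ d(j, j, b) ⊠ j ⊠ j ⊞ b ⊠ b ⊠ d(j, j, b) ⊠ j ⊠ j ⊞ d(b ⊞ b ⊞ b ⊞ b, d(b, b, j), b ⊠ b) ⊞ h(b, j, b) ⊠ j ⊞ h(b, j, b) ⊠ j ⊞ h(b, j, b) ⊠ j ⊞ h(d(j ⊠ j, h(j, j, b), b ⊞ b ⊞ b), b ⊠ b ⊠ b ⊠ b ⊠ j ⊞ b ⊠ b ⊠ b ⊠ j ⊠ j, d(b ⊠ b, j ⊞ j, b ⊠ b ⊠ j)), b ⊞ h(b ⊞ b ⊞ j ⊞ j ⊞ j, b ⊞ b ⊞ h(j, b, b) ⊞ j ⊞ j ⊞ j ⊞ j, b), j) ⊠ j ⊞ j ⊠ j

Answer: b ⊠ j ⊞ b ⊠ j ⊞ h(b ⊠ b ⊠ d(j, j, b) ⊠ j ⊠ j ⊞ b ⊠ b ⊠ d(j, j, b) ⊠ j ⊠ j ⊞ d(b ⊞ b ⊞ b ⊞ b, d(b, b, j), b ⊠ b) ⊞ h(b, j, b) ⊠ j ⊞ h(b, j, b) ⊠ j ⊞ h(b, j, b) ⊠ j ⊞ h(d(j ⊠ j, h(j, j, b), b ⊞ b ⊞ b), b ⊠ b ⊠ b ⊠ b ⊠ j ⊞ b ⊠ b ⊠ b ⊠ j ⊠ j, d(b ⊠ b, j ⊞ j, b ⊠ b ⊠ j)), b ⊞ h(b ⊞ b ⊞ j ⊞ j ⊞ j, b ⊞ b ⊞ h(j, b, b) ⊞ j ⊞ j ⊞ j ⊞ j, b), j) ⊠ j ⊞ j ⊠ j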